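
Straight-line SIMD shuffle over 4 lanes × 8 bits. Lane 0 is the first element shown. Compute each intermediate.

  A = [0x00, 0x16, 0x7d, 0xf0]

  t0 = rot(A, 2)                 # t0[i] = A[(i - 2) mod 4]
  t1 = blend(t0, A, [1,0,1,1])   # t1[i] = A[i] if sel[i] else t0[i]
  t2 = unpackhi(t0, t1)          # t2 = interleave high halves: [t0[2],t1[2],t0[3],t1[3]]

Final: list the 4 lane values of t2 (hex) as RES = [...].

RES = [ 0x00  0x7d  0x16  0xf0 ]

  t0: 7d f0 00 16
  t1: 00 f0 7d f0
  t2: 00 7d 16 f0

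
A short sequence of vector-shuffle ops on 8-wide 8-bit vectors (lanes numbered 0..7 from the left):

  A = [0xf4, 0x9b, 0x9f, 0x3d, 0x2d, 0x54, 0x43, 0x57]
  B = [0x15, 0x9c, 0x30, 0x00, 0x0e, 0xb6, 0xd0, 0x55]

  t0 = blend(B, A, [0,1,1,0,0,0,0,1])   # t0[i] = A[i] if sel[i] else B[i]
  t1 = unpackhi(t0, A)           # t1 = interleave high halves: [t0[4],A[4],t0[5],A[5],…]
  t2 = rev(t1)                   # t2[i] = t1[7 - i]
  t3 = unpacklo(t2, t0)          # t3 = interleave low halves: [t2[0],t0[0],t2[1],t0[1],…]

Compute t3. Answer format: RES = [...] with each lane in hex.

→ t0 |15|9b|9f|00|0e|b6|d0|57|
→ t1 |0e|2d|b6|54|d0|43|57|57|
→ t2 |57|57|43|d0|54|b6|2d|0e|
→ t3 |57|15|57|9b|43|9f|d0|00|

RES = [0x57, 0x15, 0x57, 0x9b, 0x43, 0x9f, 0xd0, 0x00]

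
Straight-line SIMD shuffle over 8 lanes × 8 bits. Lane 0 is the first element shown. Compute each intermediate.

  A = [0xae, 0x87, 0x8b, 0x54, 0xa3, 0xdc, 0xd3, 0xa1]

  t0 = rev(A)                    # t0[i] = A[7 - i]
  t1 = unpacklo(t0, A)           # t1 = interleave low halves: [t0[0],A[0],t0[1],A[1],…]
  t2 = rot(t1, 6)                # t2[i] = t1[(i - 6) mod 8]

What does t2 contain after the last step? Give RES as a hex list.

RES = [0xd3, 0x87, 0xdc, 0x8b, 0xa3, 0x54, 0xa1, 0xae]

  t0: a1 d3 dc a3 54 8b 87 ae
  t1: a1 ae d3 87 dc 8b a3 54
  t2: d3 87 dc 8b a3 54 a1 ae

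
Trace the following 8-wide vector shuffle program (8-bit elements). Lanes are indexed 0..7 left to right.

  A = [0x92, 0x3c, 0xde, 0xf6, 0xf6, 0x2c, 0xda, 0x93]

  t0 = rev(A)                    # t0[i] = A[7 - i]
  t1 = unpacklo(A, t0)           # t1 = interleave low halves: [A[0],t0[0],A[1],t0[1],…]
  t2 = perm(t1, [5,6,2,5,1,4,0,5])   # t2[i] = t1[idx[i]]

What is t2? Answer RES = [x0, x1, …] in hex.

RES = [ 0x2c  0xf6  0x3c  0x2c  0x93  0xde  0x92  0x2c ]

  t0: 93 da 2c f6 f6 de 3c 92
  t1: 92 93 3c da de 2c f6 f6
  t2: 2c f6 3c 2c 93 de 92 2c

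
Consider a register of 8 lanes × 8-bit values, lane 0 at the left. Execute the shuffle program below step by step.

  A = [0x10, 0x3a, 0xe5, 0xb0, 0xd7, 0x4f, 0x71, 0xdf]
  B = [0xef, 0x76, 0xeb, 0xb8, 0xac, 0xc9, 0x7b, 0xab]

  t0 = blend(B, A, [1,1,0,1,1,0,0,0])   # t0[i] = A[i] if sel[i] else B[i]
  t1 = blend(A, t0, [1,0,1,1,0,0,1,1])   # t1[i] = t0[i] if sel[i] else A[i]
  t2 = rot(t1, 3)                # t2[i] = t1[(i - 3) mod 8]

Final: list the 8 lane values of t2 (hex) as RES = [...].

RES = [ 0x4f  0x7b  0xab  0x10  0x3a  0xeb  0xb0  0xd7 ]

→ t0 |10|3a|eb|b0|d7|c9|7b|ab|
→ t1 |10|3a|eb|b0|d7|4f|7b|ab|
→ t2 |4f|7b|ab|10|3a|eb|b0|d7|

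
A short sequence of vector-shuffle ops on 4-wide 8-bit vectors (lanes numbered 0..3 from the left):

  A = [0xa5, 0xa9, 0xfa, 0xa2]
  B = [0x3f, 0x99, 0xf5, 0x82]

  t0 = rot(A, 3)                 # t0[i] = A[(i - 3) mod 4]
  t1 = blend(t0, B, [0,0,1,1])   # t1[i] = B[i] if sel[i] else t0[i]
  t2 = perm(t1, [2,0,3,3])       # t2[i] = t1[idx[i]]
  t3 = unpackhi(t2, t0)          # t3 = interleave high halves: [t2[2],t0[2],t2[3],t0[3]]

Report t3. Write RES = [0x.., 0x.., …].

t0 = [0xa9, 0xfa, 0xa2, 0xa5]
t1 = [0xa9, 0xfa, 0xf5, 0x82]
t2 = [0xf5, 0xa9, 0x82, 0x82]
t3 = [0x82, 0xa2, 0x82, 0xa5]

RES = [ 0x82  0xa2  0x82  0xa5 ]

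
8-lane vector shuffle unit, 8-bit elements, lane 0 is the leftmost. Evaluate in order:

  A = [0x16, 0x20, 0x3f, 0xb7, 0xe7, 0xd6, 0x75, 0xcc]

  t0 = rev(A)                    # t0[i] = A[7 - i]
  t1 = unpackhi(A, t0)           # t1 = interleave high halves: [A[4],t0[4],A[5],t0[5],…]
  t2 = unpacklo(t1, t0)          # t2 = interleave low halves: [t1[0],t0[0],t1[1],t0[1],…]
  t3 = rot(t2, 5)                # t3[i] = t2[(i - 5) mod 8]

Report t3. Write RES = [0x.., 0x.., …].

RES = [ 0x75  0xd6  0xd6  0x3f  0xe7  0xe7  0xcc  0xb7 ]

  t0: cc 75 d6 e7 b7 3f 20 16
  t1: e7 b7 d6 3f 75 20 cc 16
  t2: e7 cc b7 75 d6 d6 3f e7
  t3: 75 d6 d6 3f e7 e7 cc b7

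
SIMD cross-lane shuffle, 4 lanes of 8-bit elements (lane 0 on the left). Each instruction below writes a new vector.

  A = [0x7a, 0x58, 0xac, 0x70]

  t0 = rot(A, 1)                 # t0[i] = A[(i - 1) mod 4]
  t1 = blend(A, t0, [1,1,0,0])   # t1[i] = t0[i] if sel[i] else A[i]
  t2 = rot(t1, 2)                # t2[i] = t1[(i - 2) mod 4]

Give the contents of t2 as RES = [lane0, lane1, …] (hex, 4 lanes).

t0 = [0x70, 0x7a, 0x58, 0xac]
t1 = [0x70, 0x7a, 0xac, 0x70]
t2 = [0xac, 0x70, 0x70, 0x7a]

RES = [0xac, 0x70, 0x70, 0x7a]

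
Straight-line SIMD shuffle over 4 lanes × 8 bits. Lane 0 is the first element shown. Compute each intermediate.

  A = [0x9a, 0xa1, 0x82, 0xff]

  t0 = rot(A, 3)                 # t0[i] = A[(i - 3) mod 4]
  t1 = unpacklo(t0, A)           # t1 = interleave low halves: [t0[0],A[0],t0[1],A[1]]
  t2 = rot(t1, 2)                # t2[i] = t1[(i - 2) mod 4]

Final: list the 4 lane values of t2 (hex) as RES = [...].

→ t0 |a1|82|ff|9a|
→ t1 |a1|9a|82|a1|
→ t2 |82|a1|a1|9a|

RES = [ 0x82  0xa1  0xa1  0x9a ]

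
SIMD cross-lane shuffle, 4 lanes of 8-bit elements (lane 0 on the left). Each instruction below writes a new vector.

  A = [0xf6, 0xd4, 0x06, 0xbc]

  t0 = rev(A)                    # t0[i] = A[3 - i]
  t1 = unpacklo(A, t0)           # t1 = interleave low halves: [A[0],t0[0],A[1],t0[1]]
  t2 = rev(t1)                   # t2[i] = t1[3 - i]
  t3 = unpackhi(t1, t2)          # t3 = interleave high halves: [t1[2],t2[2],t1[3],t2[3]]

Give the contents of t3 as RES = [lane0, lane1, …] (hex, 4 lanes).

RES = [0xd4, 0xbc, 0x06, 0xf6]

→ t0 |bc|06|d4|f6|
→ t1 |f6|bc|d4|06|
→ t2 |06|d4|bc|f6|
→ t3 |d4|bc|06|f6|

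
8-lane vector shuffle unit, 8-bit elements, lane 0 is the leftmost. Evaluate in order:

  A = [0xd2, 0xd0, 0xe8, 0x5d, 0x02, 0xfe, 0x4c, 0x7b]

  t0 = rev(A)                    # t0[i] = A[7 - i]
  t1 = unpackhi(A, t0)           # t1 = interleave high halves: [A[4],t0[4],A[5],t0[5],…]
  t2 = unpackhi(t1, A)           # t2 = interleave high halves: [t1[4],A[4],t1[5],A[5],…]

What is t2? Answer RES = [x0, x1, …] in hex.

→ t0 |7b|4c|fe|02|5d|e8|d0|d2|
→ t1 |02|5d|fe|e8|4c|d0|7b|d2|
→ t2 |4c|02|d0|fe|7b|4c|d2|7b|

RES = [0x4c, 0x02, 0xd0, 0xfe, 0x7b, 0x4c, 0xd2, 0x7b]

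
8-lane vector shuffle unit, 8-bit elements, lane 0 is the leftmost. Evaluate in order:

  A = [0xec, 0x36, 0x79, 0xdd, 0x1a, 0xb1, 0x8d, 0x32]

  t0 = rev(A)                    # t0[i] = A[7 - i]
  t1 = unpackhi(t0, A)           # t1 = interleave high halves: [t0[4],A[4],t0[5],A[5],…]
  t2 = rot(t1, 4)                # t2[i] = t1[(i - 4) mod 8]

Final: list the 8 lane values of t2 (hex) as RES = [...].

t0 = [0x32, 0x8d, 0xb1, 0x1a, 0xdd, 0x79, 0x36, 0xec]
t1 = [0xdd, 0x1a, 0x79, 0xb1, 0x36, 0x8d, 0xec, 0x32]
t2 = [0x36, 0x8d, 0xec, 0x32, 0xdd, 0x1a, 0x79, 0xb1]

RES = [ 0x36  0x8d  0xec  0x32  0xdd  0x1a  0x79  0xb1 ]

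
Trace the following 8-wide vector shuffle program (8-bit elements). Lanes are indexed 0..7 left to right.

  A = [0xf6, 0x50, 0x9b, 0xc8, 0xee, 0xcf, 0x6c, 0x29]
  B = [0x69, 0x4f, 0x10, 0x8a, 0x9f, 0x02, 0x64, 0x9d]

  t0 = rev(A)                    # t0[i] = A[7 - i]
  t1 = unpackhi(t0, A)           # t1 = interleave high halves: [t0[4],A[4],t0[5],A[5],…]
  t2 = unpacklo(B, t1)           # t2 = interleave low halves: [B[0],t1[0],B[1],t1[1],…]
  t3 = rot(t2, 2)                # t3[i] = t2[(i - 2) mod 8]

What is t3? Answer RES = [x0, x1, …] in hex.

→ t0 |29|6c|cf|ee|c8|9b|50|f6|
→ t1 |c8|ee|9b|cf|50|6c|f6|29|
→ t2 |69|c8|4f|ee|10|9b|8a|cf|
→ t3 |8a|cf|69|c8|4f|ee|10|9b|

RES = [ 0x8a  0xcf  0x69  0xc8  0x4f  0xee  0x10  0x9b ]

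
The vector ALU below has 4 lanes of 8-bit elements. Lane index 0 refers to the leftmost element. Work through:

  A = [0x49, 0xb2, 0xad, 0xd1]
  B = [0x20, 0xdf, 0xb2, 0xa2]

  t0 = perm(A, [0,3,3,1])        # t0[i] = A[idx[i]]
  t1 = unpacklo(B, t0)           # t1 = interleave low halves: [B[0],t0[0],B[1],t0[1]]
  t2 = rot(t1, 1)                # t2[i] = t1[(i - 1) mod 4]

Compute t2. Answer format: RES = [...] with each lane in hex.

RES = [ 0xd1  0x20  0x49  0xdf ]

  t0: 49 d1 d1 b2
  t1: 20 49 df d1
  t2: d1 20 49 df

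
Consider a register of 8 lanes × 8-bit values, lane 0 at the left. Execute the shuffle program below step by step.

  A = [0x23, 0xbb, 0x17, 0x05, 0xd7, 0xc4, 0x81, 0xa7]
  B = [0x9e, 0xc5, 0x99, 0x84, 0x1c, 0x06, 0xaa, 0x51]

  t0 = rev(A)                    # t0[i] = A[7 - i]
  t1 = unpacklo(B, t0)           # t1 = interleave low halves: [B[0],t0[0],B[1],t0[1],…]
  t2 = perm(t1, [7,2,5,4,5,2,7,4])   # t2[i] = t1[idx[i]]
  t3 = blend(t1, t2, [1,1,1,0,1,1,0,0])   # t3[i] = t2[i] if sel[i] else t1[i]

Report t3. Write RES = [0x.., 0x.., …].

RES = [ 0xd7  0xc5  0xc4  0x81  0xc4  0xc5  0x84  0xd7 ]

→ t0 |a7|81|c4|d7|05|17|bb|23|
→ t1 |9e|a7|c5|81|99|c4|84|d7|
→ t2 |d7|c5|c4|99|c4|c5|d7|99|
→ t3 |d7|c5|c4|81|c4|c5|84|d7|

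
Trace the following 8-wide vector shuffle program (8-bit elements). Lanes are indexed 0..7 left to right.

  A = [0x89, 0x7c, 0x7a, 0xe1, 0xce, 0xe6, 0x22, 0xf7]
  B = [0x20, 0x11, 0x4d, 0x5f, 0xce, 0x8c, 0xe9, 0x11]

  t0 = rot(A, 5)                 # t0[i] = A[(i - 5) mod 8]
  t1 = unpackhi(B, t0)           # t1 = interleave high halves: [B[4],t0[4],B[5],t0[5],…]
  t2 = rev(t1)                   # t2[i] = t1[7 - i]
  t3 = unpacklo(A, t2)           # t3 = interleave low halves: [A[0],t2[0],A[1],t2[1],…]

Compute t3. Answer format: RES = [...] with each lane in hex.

RES = [ 0x89  0x7a  0x7c  0x11  0x7a  0x7c  0xe1  0xe9 ]

  t0: e1 ce e6 22 f7 89 7c 7a
  t1: ce f7 8c 89 e9 7c 11 7a
  t2: 7a 11 7c e9 89 8c f7 ce
  t3: 89 7a 7c 11 7a 7c e1 e9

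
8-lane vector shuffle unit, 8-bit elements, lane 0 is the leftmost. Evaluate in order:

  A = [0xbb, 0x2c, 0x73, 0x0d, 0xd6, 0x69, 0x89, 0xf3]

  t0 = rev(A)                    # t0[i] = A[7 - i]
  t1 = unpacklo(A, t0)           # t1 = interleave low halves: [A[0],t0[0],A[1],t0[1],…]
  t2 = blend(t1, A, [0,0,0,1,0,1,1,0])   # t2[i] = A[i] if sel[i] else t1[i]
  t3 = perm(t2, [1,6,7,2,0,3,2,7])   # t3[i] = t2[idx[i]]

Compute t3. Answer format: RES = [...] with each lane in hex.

RES = [0xf3, 0x89, 0xd6, 0x2c, 0xbb, 0x0d, 0x2c, 0xd6]

  t0: f3 89 69 d6 0d 73 2c bb
  t1: bb f3 2c 89 73 69 0d d6
  t2: bb f3 2c 0d 73 69 89 d6
  t3: f3 89 d6 2c bb 0d 2c d6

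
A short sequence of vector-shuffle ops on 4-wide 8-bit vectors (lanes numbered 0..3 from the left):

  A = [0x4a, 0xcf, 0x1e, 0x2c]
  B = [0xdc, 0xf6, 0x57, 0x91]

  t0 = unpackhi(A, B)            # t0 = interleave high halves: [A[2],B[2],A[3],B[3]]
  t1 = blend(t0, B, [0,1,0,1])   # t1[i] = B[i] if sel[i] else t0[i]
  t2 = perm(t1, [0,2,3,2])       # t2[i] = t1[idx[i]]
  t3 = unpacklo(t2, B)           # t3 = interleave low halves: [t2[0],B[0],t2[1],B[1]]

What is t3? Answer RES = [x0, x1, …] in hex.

RES = [ 0x1e  0xdc  0x2c  0xf6 ]

→ t0 |1e|57|2c|91|
→ t1 |1e|f6|2c|91|
→ t2 |1e|2c|91|2c|
→ t3 |1e|dc|2c|f6|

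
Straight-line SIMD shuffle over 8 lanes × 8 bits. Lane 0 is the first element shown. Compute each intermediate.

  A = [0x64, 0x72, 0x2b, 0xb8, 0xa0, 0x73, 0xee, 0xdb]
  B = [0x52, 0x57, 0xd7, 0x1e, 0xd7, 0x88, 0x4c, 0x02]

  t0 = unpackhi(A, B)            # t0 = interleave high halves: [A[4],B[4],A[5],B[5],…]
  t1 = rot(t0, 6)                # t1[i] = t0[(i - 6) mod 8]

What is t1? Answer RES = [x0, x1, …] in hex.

RES = [0x73, 0x88, 0xee, 0x4c, 0xdb, 0x02, 0xa0, 0xd7]

→ t0 |a0|d7|73|88|ee|4c|db|02|
→ t1 |73|88|ee|4c|db|02|a0|d7|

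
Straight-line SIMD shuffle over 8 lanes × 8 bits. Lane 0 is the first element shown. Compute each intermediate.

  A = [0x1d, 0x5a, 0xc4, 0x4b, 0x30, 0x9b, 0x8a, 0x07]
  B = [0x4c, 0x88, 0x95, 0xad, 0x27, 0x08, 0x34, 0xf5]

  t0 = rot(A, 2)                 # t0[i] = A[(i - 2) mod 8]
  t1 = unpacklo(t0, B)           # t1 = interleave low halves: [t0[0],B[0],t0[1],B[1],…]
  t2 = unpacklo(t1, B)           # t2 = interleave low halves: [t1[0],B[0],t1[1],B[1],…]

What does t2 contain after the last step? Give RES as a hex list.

RES = [ 0x8a  0x4c  0x4c  0x88  0x07  0x95  0x88  0xad ]

t0 = [0x8a, 0x07, 0x1d, 0x5a, 0xc4, 0x4b, 0x30, 0x9b]
t1 = [0x8a, 0x4c, 0x07, 0x88, 0x1d, 0x95, 0x5a, 0xad]
t2 = [0x8a, 0x4c, 0x4c, 0x88, 0x07, 0x95, 0x88, 0xad]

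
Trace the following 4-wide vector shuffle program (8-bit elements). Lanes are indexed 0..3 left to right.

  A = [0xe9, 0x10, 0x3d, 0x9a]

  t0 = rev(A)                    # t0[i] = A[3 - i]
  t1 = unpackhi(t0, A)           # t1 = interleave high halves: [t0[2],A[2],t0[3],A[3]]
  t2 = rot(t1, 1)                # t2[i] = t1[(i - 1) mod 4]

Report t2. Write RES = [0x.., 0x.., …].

  t0: 9a 3d 10 e9
  t1: 10 3d e9 9a
  t2: 9a 10 3d e9

RES = [ 0x9a  0x10  0x3d  0xe9 ]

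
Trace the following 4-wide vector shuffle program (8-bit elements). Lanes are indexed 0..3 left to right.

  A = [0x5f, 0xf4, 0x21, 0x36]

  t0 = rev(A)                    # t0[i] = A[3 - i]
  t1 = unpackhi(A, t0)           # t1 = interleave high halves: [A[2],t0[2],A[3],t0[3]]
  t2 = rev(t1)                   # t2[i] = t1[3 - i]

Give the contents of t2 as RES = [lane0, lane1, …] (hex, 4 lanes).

RES = [0x5f, 0x36, 0xf4, 0x21]

t0 = [0x36, 0x21, 0xf4, 0x5f]
t1 = [0x21, 0xf4, 0x36, 0x5f]
t2 = [0x5f, 0x36, 0xf4, 0x21]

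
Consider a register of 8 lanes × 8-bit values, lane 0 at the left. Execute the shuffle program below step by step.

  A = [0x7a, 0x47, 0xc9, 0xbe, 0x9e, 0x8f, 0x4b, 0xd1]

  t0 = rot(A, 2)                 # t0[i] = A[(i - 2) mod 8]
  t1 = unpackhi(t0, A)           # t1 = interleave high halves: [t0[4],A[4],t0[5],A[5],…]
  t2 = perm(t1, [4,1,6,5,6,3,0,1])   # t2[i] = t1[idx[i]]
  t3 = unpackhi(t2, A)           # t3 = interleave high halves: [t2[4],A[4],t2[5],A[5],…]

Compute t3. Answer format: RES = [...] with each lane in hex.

RES = [0x8f, 0x9e, 0x8f, 0x8f, 0xc9, 0x4b, 0x9e, 0xd1]

→ t0 |4b|d1|7a|47|c9|be|9e|8f|
→ t1 |c9|9e|be|8f|9e|4b|8f|d1|
→ t2 |9e|9e|8f|4b|8f|8f|c9|9e|
→ t3 |8f|9e|8f|8f|c9|4b|9e|d1|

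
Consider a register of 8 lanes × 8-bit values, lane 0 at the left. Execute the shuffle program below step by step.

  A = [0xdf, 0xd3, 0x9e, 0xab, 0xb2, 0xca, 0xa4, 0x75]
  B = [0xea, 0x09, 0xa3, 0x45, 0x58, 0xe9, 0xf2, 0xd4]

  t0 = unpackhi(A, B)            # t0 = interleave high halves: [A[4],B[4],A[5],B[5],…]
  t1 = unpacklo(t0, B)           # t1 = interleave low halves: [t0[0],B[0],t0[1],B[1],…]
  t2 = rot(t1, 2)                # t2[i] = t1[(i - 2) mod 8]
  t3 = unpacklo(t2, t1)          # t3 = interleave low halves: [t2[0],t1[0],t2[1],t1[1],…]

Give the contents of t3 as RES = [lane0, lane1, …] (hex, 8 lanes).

RES = [ 0xe9  0xb2  0x45  0xea  0xb2  0x58  0xea  0x09 ]

t0 = [0xb2, 0x58, 0xca, 0xe9, 0xa4, 0xf2, 0x75, 0xd4]
t1 = [0xb2, 0xea, 0x58, 0x09, 0xca, 0xa3, 0xe9, 0x45]
t2 = [0xe9, 0x45, 0xb2, 0xea, 0x58, 0x09, 0xca, 0xa3]
t3 = [0xe9, 0xb2, 0x45, 0xea, 0xb2, 0x58, 0xea, 0x09]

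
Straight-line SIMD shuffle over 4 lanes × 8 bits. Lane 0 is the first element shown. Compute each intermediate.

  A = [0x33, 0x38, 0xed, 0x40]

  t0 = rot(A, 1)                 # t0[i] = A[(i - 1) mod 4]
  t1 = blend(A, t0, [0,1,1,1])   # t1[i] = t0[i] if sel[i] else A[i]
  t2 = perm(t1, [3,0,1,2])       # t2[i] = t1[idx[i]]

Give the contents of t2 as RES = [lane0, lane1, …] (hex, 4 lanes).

RES = [ 0xed  0x33  0x33  0x38 ]

→ t0 |40|33|38|ed|
→ t1 |33|33|38|ed|
→ t2 |ed|33|33|38|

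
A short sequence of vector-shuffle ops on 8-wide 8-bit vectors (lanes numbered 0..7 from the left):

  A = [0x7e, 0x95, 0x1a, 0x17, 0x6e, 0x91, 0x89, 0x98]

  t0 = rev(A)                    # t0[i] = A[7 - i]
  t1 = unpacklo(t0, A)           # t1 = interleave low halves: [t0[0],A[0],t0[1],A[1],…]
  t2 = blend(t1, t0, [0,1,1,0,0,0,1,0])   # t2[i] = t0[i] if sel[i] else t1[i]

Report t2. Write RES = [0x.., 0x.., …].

  t0: 98 89 91 6e 17 1a 95 7e
  t1: 98 7e 89 95 91 1a 6e 17
  t2: 98 89 91 95 91 1a 95 17

RES = [0x98, 0x89, 0x91, 0x95, 0x91, 0x1a, 0x95, 0x17]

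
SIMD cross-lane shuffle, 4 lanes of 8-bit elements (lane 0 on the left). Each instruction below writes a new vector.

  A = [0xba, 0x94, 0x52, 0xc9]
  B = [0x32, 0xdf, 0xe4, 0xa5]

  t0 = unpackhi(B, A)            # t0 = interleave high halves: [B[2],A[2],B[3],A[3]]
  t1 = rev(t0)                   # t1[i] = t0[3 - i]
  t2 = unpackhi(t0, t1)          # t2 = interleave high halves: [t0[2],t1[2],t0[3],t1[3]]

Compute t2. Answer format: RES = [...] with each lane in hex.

→ t0 |e4|52|a5|c9|
→ t1 |c9|a5|52|e4|
→ t2 |a5|52|c9|e4|

RES = [ 0xa5  0x52  0xc9  0xe4 ]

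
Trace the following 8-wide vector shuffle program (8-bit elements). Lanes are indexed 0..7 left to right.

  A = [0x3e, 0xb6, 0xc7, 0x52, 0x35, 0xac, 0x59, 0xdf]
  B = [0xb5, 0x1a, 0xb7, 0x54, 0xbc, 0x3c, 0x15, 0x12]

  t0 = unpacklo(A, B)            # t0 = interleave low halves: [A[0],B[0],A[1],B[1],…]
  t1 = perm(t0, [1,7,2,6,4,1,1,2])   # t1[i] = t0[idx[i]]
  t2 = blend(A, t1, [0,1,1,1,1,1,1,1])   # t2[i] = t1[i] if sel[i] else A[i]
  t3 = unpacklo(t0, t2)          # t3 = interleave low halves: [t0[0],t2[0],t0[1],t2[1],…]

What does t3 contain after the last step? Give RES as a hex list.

t0 = [0x3e, 0xb5, 0xb6, 0x1a, 0xc7, 0xb7, 0x52, 0x54]
t1 = [0xb5, 0x54, 0xb6, 0x52, 0xc7, 0xb5, 0xb5, 0xb6]
t2 = [0x3e, 0x54, 0xb6, 0x52, 0xc7, 0xb5, 0xb5, 0xb6]
t3 = [0x3e, 0x3e, 0xb5, 0x54, 0xb6, 0xb6, 0x1a, 0x52]

RES = [ 0x3e  0x3e  0xb5  0x54  0xb6  0xb6  0x1a  0x52 ]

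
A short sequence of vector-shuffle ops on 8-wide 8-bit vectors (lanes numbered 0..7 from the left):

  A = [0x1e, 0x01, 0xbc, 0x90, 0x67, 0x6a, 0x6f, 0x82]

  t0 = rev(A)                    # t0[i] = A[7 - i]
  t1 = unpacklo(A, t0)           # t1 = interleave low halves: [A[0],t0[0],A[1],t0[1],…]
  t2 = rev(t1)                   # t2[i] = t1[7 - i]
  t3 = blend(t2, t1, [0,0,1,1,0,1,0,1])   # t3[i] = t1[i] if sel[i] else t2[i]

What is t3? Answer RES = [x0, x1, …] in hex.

RES = [0x67, 0x90, 0x01, 0x6f, 0x6f, 0x6a, 0x82, 0x67]

→ t0 |82|6f|6a|67|90|bc|01|1e|
→ t1 |1e|82|01|6f|bc|6a|90|67|
→ t2 |67|90|6a|bc|6f|01|82|1e|
→ t3 |67|90|01|6f|6f|6a|82|67|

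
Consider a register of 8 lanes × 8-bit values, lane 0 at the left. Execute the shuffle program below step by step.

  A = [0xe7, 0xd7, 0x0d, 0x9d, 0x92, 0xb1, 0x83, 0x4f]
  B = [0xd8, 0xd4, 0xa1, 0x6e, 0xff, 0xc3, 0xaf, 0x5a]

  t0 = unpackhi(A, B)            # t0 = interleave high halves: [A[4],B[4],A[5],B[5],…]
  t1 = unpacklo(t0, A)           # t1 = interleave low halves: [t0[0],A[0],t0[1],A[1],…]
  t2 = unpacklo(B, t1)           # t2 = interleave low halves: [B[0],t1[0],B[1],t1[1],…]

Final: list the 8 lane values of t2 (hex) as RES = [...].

→ t0 |92|ff|b1|c3|83|af|4f|5a|
→ t1 |92|e7|ff|d7|b1|0d|c3|9d|
→ t2 |d8|92|d4|e7|a1|ff|6e|d7|

RES = [0xd8, 0x92, 0xd4, 0xe7, 0xa1, 0xff, 0x6e, 0xd7]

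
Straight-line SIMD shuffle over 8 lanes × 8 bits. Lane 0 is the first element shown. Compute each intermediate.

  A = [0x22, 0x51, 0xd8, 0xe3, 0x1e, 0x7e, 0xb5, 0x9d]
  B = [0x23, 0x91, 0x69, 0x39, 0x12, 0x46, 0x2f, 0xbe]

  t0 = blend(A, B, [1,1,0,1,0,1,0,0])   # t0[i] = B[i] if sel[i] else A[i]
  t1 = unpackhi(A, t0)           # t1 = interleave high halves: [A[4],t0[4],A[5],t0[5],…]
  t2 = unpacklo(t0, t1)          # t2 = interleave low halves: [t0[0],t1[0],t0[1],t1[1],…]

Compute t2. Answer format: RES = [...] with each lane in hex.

→ t0 |23|91|d8|39|1e|46|b5|9d|
→ t1 |1e|1e|7e|46|b5|b5|9d|9d|
→ t2 |23|1e|91|1e|d8|7e|39|46|

RES = [ 0x23  0x1e  0x91  0x1e  0xd8  0x7e  0x39  0x46 ]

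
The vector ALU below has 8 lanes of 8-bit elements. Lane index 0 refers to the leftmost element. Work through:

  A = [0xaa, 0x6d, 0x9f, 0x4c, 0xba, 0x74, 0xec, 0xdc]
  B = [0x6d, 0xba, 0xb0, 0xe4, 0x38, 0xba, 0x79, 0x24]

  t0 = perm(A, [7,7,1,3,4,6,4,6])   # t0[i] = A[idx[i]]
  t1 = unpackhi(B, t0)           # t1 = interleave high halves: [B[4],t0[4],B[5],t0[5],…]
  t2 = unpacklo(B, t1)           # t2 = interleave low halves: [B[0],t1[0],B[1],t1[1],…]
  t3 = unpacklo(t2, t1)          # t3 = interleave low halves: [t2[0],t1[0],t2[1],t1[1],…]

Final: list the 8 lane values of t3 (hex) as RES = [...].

→ t0 |dc|dc|6d|4c|ba|ec|ba|ec|
→ t1 |38|ba|ba|ec|79|ba|24|ec|
→ t2 |6d|38|ba|ba|b0|ba|e4|ec|
→ t3 |6d|38|38|ba|ba|ba|ba|ec|

RES = [ 0x6d  0x38  0x38  0xba  0xba  0xba  0xba  0xec ]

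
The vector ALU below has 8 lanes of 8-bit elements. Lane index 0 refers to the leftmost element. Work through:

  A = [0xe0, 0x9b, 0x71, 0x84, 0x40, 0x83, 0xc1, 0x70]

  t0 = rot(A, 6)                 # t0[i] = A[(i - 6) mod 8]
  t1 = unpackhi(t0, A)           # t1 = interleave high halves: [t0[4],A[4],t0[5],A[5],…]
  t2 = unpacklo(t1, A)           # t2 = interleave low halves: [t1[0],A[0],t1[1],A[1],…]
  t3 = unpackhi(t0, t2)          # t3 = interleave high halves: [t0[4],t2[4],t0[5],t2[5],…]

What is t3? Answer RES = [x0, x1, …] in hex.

t0 = [0x71, 0x84, 0x40, 0x83, 0xc1, 0x70, 0xe0, 0x9b]
t1 = [0xc1, 0x40, 0x70, 0x83, 0xe0, 0xc1, 0x9b, 0x70]
t2 = [0xc1, 0xe0, 0x40, 0x9b, 0x70, 0x71, 0x83, 0x84]
t3 = [0xc1, 0x70, 0x70, 0x71, 0xe0, 0x83, 0x9b, 0x84]

RES = [0xc1, 0x70, 0x70, 0x71, 0xe0, 0x83, 0x9b, 0x84]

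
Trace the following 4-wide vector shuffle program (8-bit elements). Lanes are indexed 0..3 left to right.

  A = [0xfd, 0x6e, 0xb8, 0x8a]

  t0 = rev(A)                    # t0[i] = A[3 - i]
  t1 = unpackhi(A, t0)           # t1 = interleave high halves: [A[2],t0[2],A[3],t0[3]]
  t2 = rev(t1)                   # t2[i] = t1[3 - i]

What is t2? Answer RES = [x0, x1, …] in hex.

  t0: 8a b8 6e fd
  t1: b8 6e 8a fd
  t2: fd 8a 6e b8

RES = [0xfd, 0x8a, 0x6e, 0xb8]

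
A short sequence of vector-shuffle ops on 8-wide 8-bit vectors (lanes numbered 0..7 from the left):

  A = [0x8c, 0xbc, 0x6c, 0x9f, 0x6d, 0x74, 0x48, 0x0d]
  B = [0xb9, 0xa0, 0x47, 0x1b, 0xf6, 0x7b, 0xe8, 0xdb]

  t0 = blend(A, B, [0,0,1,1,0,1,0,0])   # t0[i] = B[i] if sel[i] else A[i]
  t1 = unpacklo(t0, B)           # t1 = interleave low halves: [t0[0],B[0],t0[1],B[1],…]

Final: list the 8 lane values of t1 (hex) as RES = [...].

RES = [0x8c, 0xb9, 0xbc, 0xa0, 0x47, 0x47, 0x1b, 0x1b]

t0 = [0x8c, 0xbc, 0x47, 0x1b, 0x6d, 0x7b, 0x48, 0x0d]
t1 = [0x8c, 0xb9, 0xbc, 0xa0, 0x47, 0x47, 0x1b, 0x1b]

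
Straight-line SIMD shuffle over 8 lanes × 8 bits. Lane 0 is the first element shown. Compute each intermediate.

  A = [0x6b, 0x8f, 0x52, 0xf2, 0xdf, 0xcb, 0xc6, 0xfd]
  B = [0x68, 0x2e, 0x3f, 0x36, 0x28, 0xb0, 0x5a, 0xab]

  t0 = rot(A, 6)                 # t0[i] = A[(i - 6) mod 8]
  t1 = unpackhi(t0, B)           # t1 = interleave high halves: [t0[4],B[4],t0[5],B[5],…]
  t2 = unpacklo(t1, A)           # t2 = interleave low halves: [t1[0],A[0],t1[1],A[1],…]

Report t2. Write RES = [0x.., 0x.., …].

RES = [0xc6, 0x6b, 0x28, 0x8f, 0xfd, 0x52, 0xb0, 0xf2]

  t0: 52 f2 df cb c6 fd 6b 8f
  t1: c6 28 fd b0 6b 5a 8f ab
  t2: c6 6b 28 8f fd 52 b0 f2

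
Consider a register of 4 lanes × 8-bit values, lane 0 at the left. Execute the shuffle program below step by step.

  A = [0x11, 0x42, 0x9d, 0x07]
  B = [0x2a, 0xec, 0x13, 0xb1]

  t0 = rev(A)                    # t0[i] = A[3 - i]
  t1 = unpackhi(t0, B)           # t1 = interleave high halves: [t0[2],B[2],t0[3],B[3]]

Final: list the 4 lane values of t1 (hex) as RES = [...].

RES = [ 0x42  0x13  0x11  0xb1 ]

  t0: 07 9d 42 11
  t1: 42 13 11 b1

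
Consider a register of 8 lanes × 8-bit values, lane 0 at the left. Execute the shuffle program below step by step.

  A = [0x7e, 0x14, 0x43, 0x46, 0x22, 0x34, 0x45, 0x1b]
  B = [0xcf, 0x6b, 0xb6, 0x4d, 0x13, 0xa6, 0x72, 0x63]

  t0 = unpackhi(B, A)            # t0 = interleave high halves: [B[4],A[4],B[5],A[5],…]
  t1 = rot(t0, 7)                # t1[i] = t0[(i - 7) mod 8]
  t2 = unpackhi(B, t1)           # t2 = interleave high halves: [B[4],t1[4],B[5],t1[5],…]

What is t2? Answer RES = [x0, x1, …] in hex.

→ t0 |13|22|a6|34|72|45|63|1b|
→ t1 |22|a6|34|72|45|63|1b|13|
→ t2 |13|45|a6|63|72|1b|63|13|

RES = [ 0x13  0x45  0xa6  0x63  0x72  0x1b  0x63  0x13 ]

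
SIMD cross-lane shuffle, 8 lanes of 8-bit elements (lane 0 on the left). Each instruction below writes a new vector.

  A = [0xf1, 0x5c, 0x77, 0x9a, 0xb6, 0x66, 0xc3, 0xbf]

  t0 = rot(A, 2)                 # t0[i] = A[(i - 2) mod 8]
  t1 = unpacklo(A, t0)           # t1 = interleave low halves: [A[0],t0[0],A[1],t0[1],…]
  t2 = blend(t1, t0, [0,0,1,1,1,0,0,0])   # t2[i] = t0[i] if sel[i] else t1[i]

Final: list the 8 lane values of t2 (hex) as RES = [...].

t0 = [0xc3, 0xbf, 0xf1, 0x5c, 0x77, 0x9a, 0xb6, 0x66]
t1 = [0xf1, 0xc3, 0x5c, 0xbf, 0x77, 0xf1, 0x9a, 0x5c]
t2 = [0xf1, 0xc3, 0xf1, 0x5c, 0x77, 0xf1, 0x9a, 0x5c]

RES = [0xf1, 0xc3, 0xf1, 0x5c, 0x77, 0xf1, 0x9a, 0x5c]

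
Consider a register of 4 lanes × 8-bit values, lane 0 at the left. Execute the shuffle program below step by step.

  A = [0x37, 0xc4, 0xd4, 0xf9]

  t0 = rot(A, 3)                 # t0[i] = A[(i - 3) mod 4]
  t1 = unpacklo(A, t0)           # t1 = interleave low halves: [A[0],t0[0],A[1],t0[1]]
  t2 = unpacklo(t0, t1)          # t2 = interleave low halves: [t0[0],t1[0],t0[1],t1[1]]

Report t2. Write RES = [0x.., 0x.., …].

RES = [0xc4, 0x37, 0xd4, 0xc4]

t0 = [0xc4, 0xd4, 0xf9, 0x37]
t1 = [0x37, 0xc4, 0xc4, 0xd4]
t2 = [0xc4, 0x37, 0xd4, 0xc4]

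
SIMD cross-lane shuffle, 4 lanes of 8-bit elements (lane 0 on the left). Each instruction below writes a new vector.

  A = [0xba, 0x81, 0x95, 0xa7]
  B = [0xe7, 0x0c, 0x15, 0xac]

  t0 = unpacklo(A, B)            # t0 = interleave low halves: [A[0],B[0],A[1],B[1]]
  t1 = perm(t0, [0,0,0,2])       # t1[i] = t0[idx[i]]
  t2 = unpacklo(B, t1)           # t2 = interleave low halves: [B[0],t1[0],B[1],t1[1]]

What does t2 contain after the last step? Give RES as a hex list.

RES = [ 0xe7  0xba  0x0c  0xba ]

→ t0 |ba|e7|81|0c|
→ t1 |ba|ba|ba|81|
→ t2 |e7|ba|0c|ba|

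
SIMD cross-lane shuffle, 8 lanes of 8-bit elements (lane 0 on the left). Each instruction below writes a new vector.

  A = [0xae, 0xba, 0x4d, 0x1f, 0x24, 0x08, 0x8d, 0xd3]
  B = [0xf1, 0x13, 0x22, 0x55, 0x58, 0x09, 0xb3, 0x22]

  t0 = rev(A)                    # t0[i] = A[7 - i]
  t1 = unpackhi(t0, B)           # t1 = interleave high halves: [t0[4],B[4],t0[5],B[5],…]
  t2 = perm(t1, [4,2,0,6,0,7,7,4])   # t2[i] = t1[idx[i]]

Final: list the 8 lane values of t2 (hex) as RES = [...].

  t0: d3 8d 08 24 1f 4d ba ae
  t1: 1f 58 4d 09 ba b3 ae 22
  t2: ba 4d 1f ae 1f 22 22 ba

RES = [ 0xba  0x4d  0x1f  0xae  0x1f  0x22  0x22  0xba ]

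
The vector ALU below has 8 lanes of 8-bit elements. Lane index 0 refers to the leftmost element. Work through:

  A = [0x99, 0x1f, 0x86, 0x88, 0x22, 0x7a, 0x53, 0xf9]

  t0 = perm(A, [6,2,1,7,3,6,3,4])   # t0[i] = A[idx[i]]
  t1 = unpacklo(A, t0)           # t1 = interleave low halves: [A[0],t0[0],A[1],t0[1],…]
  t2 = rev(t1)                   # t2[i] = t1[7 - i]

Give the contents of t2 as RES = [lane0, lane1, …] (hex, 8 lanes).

t0 = [0x53, 0x86, 0x1f, 0xf9, 0x88, 0x53, 0x88, 0x22]
t1 = [0x99, 0x53, 0x1f, 0x86, 0x86, 0x1f, 0x88, 0xf9]
t2 = [0xf9, 0x88, 0x1f, 0x86, 0x86, 0x1f, 0x53, 0x99]

RES = [0xf9, 0x88, 0x1f, 0x86, 0x86, 0x1f, 0x53, 0x99]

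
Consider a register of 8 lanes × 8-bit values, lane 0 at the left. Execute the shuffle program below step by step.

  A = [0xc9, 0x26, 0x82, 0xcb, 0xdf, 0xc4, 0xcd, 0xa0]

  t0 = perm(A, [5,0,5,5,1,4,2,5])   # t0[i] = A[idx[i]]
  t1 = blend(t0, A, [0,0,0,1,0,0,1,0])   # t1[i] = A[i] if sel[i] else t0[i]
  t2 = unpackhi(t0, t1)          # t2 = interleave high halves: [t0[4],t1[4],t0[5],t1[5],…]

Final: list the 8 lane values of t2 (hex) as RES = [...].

→ t0 |c4|c9|c4|c4|26|df|82|c4|
→ t1 |c4|c9|c4|cb|26|df|cd|c4|
→ t2 |26|26|df|df|82|cd|c4|c4|

RES = [ 0x26  0x26  0xdf  0xdf  0x82  0xcd  0xc4  0xc4 ]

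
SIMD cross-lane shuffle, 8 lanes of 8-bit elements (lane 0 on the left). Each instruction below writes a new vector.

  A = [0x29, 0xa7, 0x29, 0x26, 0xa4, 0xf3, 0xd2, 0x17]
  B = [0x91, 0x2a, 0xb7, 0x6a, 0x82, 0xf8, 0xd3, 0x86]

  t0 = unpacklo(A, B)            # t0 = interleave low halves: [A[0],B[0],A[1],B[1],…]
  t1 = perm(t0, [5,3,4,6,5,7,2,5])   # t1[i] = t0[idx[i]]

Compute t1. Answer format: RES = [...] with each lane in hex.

RES = [ 0xb7  0x2a  0x29  0x26  0xb7  0x6a  0xa7  0xb7 ]

→ t0 |29|91|a7|2a|29|b7|26|6a|
→ t1 |b7|2a|29|26|b7|6a|a7|b7|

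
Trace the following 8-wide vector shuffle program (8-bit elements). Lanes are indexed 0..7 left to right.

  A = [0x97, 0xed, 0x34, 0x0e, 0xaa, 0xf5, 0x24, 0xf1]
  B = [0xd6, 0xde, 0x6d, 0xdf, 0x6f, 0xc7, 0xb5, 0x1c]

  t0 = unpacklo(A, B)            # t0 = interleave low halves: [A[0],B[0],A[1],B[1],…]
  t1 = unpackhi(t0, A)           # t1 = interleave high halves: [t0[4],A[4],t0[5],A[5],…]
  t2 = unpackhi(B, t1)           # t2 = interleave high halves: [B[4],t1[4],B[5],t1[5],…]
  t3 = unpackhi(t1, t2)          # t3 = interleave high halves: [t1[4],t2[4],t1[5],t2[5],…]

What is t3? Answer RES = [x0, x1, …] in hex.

→ t0 |97|d6|ed|de|34|6d|0e|df|
→ t1 |34|aa|6d|f5|0e|24|df|f1|
→ t2 |6f|0e|c7|24|b5|df|1c|f1|
→ t3 |0e|b5|24|df|df|1c|f1|f1|

RES = [0x0e, 0xb5, 0x24, 0xdf, 0xdf, 0x1c, 0xf1, 0xf1]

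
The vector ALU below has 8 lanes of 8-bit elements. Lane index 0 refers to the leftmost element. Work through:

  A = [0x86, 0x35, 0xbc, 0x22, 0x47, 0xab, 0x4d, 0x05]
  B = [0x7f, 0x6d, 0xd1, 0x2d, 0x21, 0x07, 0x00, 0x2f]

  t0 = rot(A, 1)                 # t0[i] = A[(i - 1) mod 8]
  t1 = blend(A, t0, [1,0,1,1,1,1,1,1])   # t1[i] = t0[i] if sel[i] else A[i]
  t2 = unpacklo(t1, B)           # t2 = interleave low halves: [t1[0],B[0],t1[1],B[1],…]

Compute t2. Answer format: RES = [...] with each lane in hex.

  t0: 05 86 35 bc 22 47 ab 4d
  t1: 05 35 35 bc 22 47 ab 4d
  t2: 05 7f 35 6d 35 d1 bc 2d

RES = [0x05, 0x7f, 0x35, 0x6d, 0x35, 0xd1, 0xbc, 0x2d]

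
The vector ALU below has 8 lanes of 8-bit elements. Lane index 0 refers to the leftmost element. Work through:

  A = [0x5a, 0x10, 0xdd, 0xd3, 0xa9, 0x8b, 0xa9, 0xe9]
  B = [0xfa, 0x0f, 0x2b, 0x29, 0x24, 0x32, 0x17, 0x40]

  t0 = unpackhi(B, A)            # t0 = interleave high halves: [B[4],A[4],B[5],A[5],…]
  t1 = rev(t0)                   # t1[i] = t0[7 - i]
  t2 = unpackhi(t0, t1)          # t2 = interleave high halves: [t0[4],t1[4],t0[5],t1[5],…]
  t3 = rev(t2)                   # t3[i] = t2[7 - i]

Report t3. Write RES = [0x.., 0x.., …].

RES = [ 0x24  0xe9  0xa9  0x40  0x32  0xa9  0x8b  0x17 ]

  t0: 24 a9 32 8b 17 a9 40 e9
  t1: e9 40 a9 17 8b 32 a9 24
  t2: 17 8b a9 32 40 a9 e9 24
  t3: 24 e9 a9 40 32 a9 8b 17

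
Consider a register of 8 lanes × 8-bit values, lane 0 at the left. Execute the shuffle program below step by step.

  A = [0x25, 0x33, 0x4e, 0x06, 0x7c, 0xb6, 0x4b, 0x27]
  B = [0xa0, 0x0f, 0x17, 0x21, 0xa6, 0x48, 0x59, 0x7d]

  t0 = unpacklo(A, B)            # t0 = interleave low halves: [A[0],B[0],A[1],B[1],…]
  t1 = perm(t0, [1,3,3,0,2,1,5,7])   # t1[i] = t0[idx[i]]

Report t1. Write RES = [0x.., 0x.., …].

RES = [0xa0, 0x0f, 0x0f, 0x25, 0x33, 0xa0, 0x17, 0x21]

t0 = [0x25, 0xa0, 0x33, 0x0f, 0x4e, 0x17, 0x06, 0x21]
t1 = [0xa0, 0x0f, 0x0f, 0x25, 0x33, 0xa0, 0x17, 0x21]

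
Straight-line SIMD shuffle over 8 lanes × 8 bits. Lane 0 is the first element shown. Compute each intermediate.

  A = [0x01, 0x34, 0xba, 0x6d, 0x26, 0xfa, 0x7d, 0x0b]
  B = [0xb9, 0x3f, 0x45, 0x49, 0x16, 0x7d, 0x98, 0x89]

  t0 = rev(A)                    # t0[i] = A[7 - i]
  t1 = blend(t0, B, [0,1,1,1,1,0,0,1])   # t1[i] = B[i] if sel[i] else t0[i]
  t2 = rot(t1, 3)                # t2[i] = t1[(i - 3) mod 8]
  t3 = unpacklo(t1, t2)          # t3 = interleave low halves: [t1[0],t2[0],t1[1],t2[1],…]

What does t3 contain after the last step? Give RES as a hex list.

→ t0 |0b|7d|fa|26|6d|ba|34|01|
→ t1 |0b|3f|45|49|16|ba|34|89|
→ t2 |ba|34|89|0b|3f|45|49|16|
→ t3 |0b|ba|3f|34|45|89|49|0b|

RES = [ 0x0b  0xba  0x3f  0x34  0x45  0x89  0x49  0x0b ]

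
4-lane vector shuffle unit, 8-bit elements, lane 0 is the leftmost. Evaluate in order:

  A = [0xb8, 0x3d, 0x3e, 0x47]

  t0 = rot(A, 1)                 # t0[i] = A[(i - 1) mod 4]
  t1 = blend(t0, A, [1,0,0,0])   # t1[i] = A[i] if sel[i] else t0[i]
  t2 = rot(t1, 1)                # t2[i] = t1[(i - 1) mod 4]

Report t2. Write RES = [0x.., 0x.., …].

RES = [ 0x3e  0xb8  0xb8  0x3d ]

  t0: 47 b8 3d 3e
  t1: b8 b8 3d 3e
  t2: 3e b8 b8 3d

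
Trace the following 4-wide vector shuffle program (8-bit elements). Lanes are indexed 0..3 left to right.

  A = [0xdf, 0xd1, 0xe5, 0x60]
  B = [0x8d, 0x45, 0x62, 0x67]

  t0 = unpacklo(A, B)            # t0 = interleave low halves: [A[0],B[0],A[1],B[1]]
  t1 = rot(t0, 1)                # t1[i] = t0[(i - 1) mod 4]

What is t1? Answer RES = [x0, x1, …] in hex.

  t0: df 8d d1 45
  t1: 45 df 8d d1

RES = [0x45, 0xdf, 0x8d, 0xd1]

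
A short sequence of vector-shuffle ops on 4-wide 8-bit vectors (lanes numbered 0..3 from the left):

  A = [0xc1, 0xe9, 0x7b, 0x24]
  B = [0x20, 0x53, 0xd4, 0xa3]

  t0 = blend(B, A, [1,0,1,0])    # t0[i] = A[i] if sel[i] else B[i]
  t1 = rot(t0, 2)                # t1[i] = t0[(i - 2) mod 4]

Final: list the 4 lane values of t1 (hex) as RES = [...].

→ t0 |c1|53|7b|a3|
→ t1 |7b|a3|c1|53|

RES = [ 0x7b  0xa3  0xc1  0x53 ]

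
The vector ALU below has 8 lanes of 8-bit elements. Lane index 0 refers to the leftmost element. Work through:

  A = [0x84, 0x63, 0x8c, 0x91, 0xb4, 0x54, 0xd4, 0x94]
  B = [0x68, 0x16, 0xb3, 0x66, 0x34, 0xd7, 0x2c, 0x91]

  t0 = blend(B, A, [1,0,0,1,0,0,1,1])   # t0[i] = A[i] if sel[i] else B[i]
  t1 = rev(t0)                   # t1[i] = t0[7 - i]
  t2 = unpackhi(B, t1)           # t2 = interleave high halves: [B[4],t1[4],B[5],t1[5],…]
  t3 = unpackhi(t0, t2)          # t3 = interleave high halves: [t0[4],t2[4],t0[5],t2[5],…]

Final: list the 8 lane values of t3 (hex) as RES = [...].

RES = [ 0x34  0x2c  0xd7  0x16  0xd4  0x91  0x94  0x84 ]

t0 = [0x84, 0x16, 0xb3, 0x91, 0x34, 0xd7, 0xd4, 0x94]
t1 = [0x94, 0xd4, 0xd7, 0x34, 0x91, 0xb3, 0x16, 0x84]
t2 = [0x34, 0x91, 0xd7, 0xb3, 0x2c, 0x16, 0x91, 0x84]
t3 = [0x34, 0x2c, 0xd7, 0x16, 0xd4, 0x91, 0x94, 0x84]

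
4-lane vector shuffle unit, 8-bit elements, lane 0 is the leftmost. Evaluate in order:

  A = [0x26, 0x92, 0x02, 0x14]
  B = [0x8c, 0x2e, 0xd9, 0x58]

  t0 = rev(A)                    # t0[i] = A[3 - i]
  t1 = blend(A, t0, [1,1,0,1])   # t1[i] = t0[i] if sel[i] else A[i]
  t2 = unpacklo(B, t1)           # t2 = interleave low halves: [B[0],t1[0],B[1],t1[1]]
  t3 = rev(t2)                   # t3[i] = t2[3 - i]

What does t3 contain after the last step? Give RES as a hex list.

RES = [ 0x02  0x2e  0x14  0x8c ]

→ t0 |14|02|92|26|
→ t1 |14|02|02|26|
→ t2 |8c|14|2e|02|
→ t3 |02|2e|14|8c|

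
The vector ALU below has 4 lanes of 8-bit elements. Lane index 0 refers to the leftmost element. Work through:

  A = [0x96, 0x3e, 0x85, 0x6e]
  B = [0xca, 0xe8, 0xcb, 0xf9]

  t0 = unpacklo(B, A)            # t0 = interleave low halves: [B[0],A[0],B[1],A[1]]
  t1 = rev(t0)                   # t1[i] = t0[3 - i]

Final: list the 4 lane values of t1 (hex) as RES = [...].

t0 = [0xca, 0x96, 0xe8, 0x3e]
t1 = [0x3e, 0xe8, 0x96, 0xca]

RES = [ 0x3e  0xe8  0x96  0xca ]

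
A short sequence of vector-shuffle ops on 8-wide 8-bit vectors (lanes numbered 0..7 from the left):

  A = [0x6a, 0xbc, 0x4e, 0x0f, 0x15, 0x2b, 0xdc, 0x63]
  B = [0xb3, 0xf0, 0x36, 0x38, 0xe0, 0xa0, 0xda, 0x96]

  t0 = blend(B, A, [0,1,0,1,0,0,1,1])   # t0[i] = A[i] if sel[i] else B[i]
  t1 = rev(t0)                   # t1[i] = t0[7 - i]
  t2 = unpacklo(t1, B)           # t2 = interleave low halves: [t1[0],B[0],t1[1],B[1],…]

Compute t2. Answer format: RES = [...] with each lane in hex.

RES = [0x63, 0xb3, 0xdc, 0xf0, 0xa0, 0x36, 0xe0, 0x38]

t0 = [0xb3, 0xbc, 0x36, 0x0f, 0xe0, 0xa0, 0xdc, 0x63]
t1 = [0x63, 0xdc, 0xa0, 0xe0, 0x0f, 0x36, 0xbc, 0xb3]
t2 = [0x63, 0xb3, 0xdc, 0xf0, 0xa0, 0x36, 0xe0, 0x38]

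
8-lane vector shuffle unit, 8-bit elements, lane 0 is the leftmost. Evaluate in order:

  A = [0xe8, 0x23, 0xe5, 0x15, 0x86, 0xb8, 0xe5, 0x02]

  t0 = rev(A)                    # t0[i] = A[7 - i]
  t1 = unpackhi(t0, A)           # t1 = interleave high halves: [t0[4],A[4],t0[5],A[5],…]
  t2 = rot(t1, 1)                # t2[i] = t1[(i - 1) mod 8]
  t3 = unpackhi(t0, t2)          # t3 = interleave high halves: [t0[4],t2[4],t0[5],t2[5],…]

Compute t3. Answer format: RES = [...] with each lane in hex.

RES = [0x15, 0xb8, 0xe5, 0x23, 0x23, 0xe5, 0xe8, 0xe8]

t0 = [0x02, 0xe5, 0xb8, 0x86, 0x15, 0xe5, 0x23, 0xe8]
t1 = [0x15, 0x86, 0xe5, 0xb8, 0x23, 0xe5, 0xe8, 0x02]
t2 = [0x02, 0x15, 0x86, 0xe5, 0xb8, 0x23, 0xe5, 0xe8]
t3 = [0x15, 0xb8, 0xe5, 0x23, 0x23, 0xe5, 0xe8, 0xe8]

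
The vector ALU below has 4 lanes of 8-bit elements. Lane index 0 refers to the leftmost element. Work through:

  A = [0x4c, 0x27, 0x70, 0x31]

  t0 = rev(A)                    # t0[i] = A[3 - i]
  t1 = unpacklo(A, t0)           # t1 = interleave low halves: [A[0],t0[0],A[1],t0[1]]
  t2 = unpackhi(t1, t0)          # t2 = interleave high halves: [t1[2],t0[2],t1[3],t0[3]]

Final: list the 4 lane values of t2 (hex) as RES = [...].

  t0: 31 70 27 4c
  t1: 4c 31 27 70
  t2: 27 27 70 4c

RES = [0x27, 0x27, 0x70, 0x4c]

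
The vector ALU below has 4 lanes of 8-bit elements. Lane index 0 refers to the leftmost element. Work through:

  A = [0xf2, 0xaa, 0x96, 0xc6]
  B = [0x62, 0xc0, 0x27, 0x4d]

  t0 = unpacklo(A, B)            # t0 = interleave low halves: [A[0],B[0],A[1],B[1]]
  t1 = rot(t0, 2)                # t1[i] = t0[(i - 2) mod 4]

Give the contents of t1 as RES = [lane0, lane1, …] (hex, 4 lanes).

RES = [ 0xaa  0xc0  0xf2  0x62 ]

  t0: f2 62 aa c0
  t1: aa c0 f2 62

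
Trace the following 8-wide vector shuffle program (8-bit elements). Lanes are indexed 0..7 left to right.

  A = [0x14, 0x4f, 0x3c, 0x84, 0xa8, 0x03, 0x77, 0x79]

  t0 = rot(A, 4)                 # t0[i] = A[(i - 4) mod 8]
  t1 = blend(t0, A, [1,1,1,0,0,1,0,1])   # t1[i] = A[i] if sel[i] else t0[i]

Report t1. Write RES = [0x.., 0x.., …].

RES = [0x14, 0x4f, 0x3c, 0x79, 0x14, 0x03, 0x3c, 0x79]

t0 = [0xa8, 0x03, 0x77, 0x79, 0x14, 0x4f, 0x3c, 0x84]
t1 = [0x14, 0x4f, 0x3c, 0x79, 0x14, 0x03, 0x3c, 0x79]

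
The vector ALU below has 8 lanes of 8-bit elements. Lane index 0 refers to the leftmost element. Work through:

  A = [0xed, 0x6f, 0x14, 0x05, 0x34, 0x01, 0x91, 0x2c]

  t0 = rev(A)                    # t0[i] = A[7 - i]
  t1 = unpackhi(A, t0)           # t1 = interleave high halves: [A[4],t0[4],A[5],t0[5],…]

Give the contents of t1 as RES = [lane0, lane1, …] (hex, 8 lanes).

  t0: 2c 91 01 34 05 14 6f ed
  t1: 34 05 01 14 91 6f 2c ed

RES = [0x34, 0x05, 0x01, 0x14, 0x91, 0x6f, 0x2c, 0xed]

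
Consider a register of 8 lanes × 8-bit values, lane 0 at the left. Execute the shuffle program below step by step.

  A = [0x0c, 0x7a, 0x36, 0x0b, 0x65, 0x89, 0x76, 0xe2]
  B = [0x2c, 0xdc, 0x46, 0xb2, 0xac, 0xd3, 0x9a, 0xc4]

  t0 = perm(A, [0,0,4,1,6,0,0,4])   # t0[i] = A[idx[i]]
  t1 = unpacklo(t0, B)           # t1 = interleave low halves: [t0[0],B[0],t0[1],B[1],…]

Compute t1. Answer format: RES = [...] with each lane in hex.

RES = [ 0x0c  0x2c  0x0c  0xdc  0x65  0x46  0x7a  0xb2 ]

→ t0 |0c|0c|65|7a|76|0c|0c|65|
→ t1 |0c|2c|0c|dc|65|46|7a|b2|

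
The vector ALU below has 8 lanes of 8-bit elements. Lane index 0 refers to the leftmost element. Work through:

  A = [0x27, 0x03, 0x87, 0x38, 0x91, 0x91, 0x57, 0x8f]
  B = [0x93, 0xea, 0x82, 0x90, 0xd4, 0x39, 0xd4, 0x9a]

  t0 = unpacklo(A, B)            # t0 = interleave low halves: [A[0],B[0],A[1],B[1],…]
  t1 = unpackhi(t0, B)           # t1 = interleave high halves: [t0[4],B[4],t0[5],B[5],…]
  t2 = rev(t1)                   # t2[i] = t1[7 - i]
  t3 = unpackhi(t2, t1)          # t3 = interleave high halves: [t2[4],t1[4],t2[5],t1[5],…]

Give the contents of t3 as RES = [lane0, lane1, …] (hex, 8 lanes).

  t0: 27 93 03 ea 87 82 38 90
  t1: 87 d4 82 39 38 d4 90 9a
  t2: 9a 90 d4 38 39 82 d4 87
  t3: 39 38 82 d4 d4 90 87 9a

RES = [ 0x39  0x38  0x82  0xd4  0xd4  0x90  0x87  0x9a ]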